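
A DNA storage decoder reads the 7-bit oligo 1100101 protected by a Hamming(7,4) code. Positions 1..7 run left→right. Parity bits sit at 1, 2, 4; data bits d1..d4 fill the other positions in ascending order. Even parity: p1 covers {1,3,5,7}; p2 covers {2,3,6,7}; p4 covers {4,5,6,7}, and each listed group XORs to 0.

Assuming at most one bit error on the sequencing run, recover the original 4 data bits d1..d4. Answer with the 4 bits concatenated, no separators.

s1 (pos 1,3,5,7): 1⊕0⊕1⊕1 = 1
s2 (pos 2,3,6,7): 1⊕0⊕0⊕1 = 0
s4 (pos 4,5,6,7): 0⊕1⊕0⊕1 = 0
Syndrome s4…s1 = 001 → error at position 1.
Flip position 1: 1100101 → 0100101
Read data bits from positions 3,5,6,7: 0101

0101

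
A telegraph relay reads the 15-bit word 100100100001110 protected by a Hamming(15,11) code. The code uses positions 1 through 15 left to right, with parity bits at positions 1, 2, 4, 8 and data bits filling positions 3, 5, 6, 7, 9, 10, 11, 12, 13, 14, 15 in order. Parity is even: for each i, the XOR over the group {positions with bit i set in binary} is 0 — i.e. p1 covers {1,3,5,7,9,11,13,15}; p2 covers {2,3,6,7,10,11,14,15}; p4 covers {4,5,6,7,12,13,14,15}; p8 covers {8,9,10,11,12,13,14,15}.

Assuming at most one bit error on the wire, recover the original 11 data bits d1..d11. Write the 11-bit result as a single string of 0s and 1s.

00010001010

s1 (pos 1,3,5,7,9,11,13,15): 1⊕0⊕0⊕1⊕0⊕0⊕1⊕0 = 1
s2 (pos 2,3,6,7,10,11,14,15): 0⊕0⊕0⊕1⊕0⊕0⊕1⊕0 = 0
s4 (pos 4,5,6,7,12,13,14,15): 1⊕0⊕0⊕1⊕1⊕1⊕1⊕0 = 1
s8 (pos 8,9,10,11,12,13,14,15): 0⊕0⊕0⊕0⊕1⊕1⊕1⊕0 = 1
Syndrome s8…s1 = 1101 → error at position 13.
Flip position 13: 100100100001110 → 100100100001010
Read data bits from positions 3,5,6,7,9,10,11,12,13,14,15: 00010001010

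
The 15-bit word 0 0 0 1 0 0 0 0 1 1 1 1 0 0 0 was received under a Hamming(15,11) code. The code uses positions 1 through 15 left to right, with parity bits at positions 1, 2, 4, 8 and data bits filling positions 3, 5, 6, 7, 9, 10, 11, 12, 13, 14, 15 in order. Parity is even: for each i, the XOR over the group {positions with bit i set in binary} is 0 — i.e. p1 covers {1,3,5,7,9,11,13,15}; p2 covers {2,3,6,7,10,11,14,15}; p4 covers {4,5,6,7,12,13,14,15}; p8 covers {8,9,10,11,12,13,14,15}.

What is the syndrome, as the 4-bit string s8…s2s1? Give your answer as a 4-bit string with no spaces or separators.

0000

s1 (pos 1,3,5,7,9,11,13,15): 0⊕0⊕0⊕0⊕1⊕1⊕0⊕0 = 0
s2 (pos 2,3,6,7,10,11,14,15): 0⊕0⊕0⊕0⊕1⊕1⊕0⊕0 = 0
s4 (pos 4,5,6,7,12,13,14,15): 1⊕0⊕0⊕0⊕1⊕0⊕0⊕0 = 0
s8 (pos 8,9,10,11,12,13,14,15): 0⊕1⊕1⊕1⊕1⊕0⊕0⊕0 = 0
Syndrome s8…s1 = 0000 → no error.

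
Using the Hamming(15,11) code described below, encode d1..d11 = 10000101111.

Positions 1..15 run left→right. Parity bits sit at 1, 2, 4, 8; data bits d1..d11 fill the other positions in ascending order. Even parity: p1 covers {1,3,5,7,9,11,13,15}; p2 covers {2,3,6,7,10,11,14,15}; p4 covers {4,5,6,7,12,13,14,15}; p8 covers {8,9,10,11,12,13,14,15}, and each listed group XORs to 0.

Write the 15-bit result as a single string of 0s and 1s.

101000010101111

Place data at non-parity positions: p1 p2 1 p4 0 0 0 p8 0 1 0 1 1 1 1
p1 (pos 1,3,5,7,9,11,13,15): XOR of data positions = 1⊕0⊕0⊕0⊕0⊕1⊕1 = 1
p2 (pos 2,3,6,7,10,11,14,15): XOR of data positions = 1⊕0⊕0⊕1⊕0⊕1⊕1 = 0
p4 (pos 4,5,6,7,12,13,14,15): XOR of data positions = 0⊕0⊕0⊕1⊕1⊕1⊕1 = 0
p8 (pos 8,9,10,11,12,13,14,15): XOR of data positions = 0⊕1⊕0⊕1⊕1⊕1⊕1 = 1
Codeword: 101000010101111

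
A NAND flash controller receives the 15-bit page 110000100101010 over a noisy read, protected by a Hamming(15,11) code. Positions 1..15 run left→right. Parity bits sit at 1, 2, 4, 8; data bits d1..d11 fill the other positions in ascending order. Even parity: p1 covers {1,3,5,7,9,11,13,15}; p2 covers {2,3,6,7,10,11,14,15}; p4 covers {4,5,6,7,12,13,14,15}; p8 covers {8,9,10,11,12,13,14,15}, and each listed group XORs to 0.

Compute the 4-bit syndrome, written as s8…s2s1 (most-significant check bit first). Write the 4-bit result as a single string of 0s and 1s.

s1 (pos 1,3,5,7,9,11,13,15): 1⊕0⊕0⊕1⊕0⊕0⊕0⊕0 = 0
s2 (pos 2,3,6,7,10,11,14,15): 1⊕0⊕0⊕1⊕1⊕0⊕1⊕0 = 0
s4 (pos 4,5,6,7,12,13,14,15): 0⊕0⊕0⊕1⊕1⊕0⊕1⊕0 = 1
s8 (pos 8,9,10,11,12,13,14,15): 0⊕0⊕1⊕0⊕1⊕0⊕1⊕0 = 1
Syndrome s8…s1 = 1100 → error at position 12.

1100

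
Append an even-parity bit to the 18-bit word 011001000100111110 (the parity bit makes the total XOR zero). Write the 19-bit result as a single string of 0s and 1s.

XOR of the 18 data bits: 0⊕1⊕1⊕0⊕0⊕1⊕0⊕0⊕0⊕1⊕0⊕0⊕1⊕1⊕1⊕1⊕1⊕0 = 1
Parity bit = 1 (so all 19 bits XOR to 0).

0110010001001111101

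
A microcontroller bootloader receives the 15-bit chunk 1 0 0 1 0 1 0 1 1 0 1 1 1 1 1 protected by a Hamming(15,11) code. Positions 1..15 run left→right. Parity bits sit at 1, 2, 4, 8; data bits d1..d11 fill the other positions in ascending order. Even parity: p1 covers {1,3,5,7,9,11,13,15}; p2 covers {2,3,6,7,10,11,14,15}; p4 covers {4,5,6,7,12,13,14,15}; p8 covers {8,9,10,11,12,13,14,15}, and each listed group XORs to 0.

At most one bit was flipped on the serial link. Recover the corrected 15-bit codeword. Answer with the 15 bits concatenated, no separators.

s1 (pos 1,3,5,7,9,11,13,15): 1⊕0⊕0⊕0⊕1⊕1⊕1⊕1 = 1
s2 (pos 2,3,6,7,10,11,14,15): 0⊕0⊕1⊕0⊕0⊕1⊕1⊕1 = 0
s4 (pos 4,5,6,7,12,13,14,15): 1⊕0⊕1⊕0⊕1⊕1⊕1⊕1 = 0
s8 (pos 8,9,10,11,12,13,14,15): 1⊕1⊕0⊕1⊕1⊕1⊕1⊕1 = 1
Syndrome s8…s1 = 1001 → error at position 9.
Flip position 9: 100101011011111 → 100101010011111

100101010011111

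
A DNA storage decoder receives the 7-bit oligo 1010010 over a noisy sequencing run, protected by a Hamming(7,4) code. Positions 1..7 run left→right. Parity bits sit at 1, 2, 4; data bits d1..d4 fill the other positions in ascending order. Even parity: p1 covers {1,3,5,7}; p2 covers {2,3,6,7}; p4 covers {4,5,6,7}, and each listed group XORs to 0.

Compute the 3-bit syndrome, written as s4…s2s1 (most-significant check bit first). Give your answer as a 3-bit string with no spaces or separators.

s1 (pos 1,3,5,7): 1⊕1⊕0⊕0 = 0
s2 (pos 2,3,6,7): 0⊕1⊕1⊕0 = 0
s4 (pos 4,5,6,7): 0⊕0⊕1⊕0 = 1
Syndrome s4…s1 = 100 → error at position 4.

100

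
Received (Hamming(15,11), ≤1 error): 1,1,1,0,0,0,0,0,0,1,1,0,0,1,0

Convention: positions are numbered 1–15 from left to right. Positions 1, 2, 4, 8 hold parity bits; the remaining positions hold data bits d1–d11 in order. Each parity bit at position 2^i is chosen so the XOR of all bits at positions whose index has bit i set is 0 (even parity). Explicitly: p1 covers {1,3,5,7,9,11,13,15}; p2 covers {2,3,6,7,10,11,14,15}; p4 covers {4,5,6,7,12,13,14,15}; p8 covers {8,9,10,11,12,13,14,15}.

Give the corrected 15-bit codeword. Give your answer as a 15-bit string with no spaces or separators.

s1 (pos 1,3,5,7,9,11,13,15): 1⊕1⊕0⊕0⊕0⊕1⊕0⊕0 = 1
s2 (pos 2,3,6,7,10,11,14,15): 1⊕1⊕0⊕0⊕1⊕1⊕1⊕0 = 1
s4 (pos 4,5,6,7,12,13,14,15): 0⊕0⊕0⊕0⊕0⊕0⊕1⊕0 = 1
s8 (pos 8,9,10,11,12,13,14,15): 0⊕0⊕1⊕1⊕0⊕0⊕1⊕0 = 1
Syndrome s8…s1 = 1111 → error at position 15.
Flip position 15: 111000000110010 → 111000000110011

111000000110011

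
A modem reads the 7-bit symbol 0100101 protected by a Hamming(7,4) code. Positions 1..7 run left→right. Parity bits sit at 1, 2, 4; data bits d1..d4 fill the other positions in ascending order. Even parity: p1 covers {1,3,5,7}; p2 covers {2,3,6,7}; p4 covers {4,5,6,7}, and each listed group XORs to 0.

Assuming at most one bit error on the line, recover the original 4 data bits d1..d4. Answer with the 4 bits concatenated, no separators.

s1 (pos 1,3,5,7): 0⊕0⊕1⊕1 = 0
s2 (pos 2,3,6,7): 1⊕0⊕0⊕1 = 0
s4 (pos 4,5,6,7): 0⊕1⊕0⊕1 = 0
Syndrome s4…s1 = 000 → no error.
Read data bits from positions 3,5,6,7: 0101

0101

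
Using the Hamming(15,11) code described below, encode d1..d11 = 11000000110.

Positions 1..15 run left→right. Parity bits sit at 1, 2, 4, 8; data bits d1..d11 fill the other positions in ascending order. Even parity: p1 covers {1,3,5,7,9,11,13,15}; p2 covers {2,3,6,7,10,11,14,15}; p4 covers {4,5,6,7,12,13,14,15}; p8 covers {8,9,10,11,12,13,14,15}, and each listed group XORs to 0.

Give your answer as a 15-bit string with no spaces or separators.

Place data at non-parity positions: p1 p2 1 p4 1 0 0 p8 0 0 0 0 1 1 0
p1 (pos 1,3,5,7,9,11,13,15): XOR of data positions = 1⊕1⊕0⊕0⊕0⊕1⊕0 = 1
p2 (pos 2,3,6,7,10,11,14,15): XOR of data positions = 1⊕0⊕0⊕0⊕0⊕1⊕0 = 0
p4 (pos 4,5,6,7,12,13,14,15): XOR of data positions = 1⊕0⊕0⊕0⊕1⊕1⊕0 = 1
p8 (pos 8,9,10,11,12,13,14,15): XOR of data positions = 0⊕0⊕0⊕0⊕1⊕1⊕0 = 0
Codeword: 101110000000110

101110000000110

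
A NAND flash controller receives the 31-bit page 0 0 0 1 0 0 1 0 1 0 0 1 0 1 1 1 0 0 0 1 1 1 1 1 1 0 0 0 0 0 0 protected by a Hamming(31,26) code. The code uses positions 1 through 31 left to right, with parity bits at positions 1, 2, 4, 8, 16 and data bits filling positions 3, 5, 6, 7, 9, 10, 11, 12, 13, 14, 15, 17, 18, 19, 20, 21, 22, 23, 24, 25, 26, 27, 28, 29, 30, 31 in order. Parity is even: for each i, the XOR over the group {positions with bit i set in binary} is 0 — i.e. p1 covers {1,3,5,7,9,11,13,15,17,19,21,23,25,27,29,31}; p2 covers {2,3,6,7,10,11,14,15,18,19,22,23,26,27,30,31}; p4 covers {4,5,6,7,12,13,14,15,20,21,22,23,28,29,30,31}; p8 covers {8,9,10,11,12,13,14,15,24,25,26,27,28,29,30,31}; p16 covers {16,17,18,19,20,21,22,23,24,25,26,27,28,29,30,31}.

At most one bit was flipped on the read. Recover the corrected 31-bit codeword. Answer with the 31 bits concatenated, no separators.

s1 (pos 1,3,5,7,9,11,13,15,17,19,21,23,25,27,29,31): 0⊕0⊕0⊕1⊕1⊕0⊕0⊕1⊕0⊕0⊕1⊕1⊕1⊕0⊕0⊕0 = 0
s2 (pos 2,3,6,7,10,11,14,15,18,19,22,23,26,27,30,31): 0⊕0⊕0⊕1⊕0⊕0⊕1⊕1⊕0⊕0⊕1⊕1⊕0⊕0⊕0⊕0 = 1
s4 (pos 4,5,6,7,12,13,14,15,20,21,22,23,28,29,30,31): 1⊕0⊕0⊕1⊕1⊕0⊕1⊕1⊕1⊕1⊕1⊕1⊕0⊕0⊕0⊕0 = 1
s8 (pos 8,9,10,11,12,13,14,15,24,25,26,27,28,29,30,31): 0⊕1⊕0⊕0⊕1⊕0⊕1⊕1⊕1⊕1⊕0⊕0⊕0⊕0⊕0⊕0 = 0
s16 (pos 16,17,18,19,20,21,22,23,24,25,26,27,28,29,30,31): 1⊕0⊕0⊕0⊕1⊕1⊕1⊕1⊕1⊕1⊕0⊕0⊕0⊕0⊕0⊕0 = 1
Syndrome s16…s1 = 10110 → error at position 22.
Flip position 22: 0001001010010111000111111000000 → 0001001010010111000110111000000

0001001010010111000110111000000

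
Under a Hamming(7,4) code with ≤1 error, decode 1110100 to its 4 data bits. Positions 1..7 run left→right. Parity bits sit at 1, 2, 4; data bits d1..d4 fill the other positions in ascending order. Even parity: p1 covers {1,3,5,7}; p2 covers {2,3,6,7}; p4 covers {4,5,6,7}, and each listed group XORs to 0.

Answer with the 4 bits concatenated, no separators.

s1 (pos 1,3,5,7): 1⊕1⊕1⊕0 = 1
s2 (pos 2,3,6,7): 1⊕1⊕0⊕0 = 0
s4 (pos 4,5,6,7): 0⊕1⊕0⊕0 = 1
Syndrome s4…s1 = 101 → error at position 5.
Flip position 5: 1110100 → 1110000
Read data bits from positions 3,5,6,7: 1000

1000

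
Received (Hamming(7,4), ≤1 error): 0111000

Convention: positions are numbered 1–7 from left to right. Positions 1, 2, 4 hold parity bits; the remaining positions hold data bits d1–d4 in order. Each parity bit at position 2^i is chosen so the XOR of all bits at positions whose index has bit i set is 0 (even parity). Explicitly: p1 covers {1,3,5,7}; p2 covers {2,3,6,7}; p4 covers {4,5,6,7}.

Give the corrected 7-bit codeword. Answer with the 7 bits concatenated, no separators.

0111100

s1 (pos 1,3,5,7): 0⊕1⊕0⊕0 = 1
s2 (pos 2,3,6,7): 1⊕1⊕0⊕0 = 0
s4 (pos 4,5,6,7): 1⊕0⊕0⊕0 = 1
Syndrome s4…s1 = 101 → error at position 5.
Flip position 5: 0111000 → 0111100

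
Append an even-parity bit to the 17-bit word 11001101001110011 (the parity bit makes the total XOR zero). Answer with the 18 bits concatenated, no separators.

110011010011100110

XOR of the 17 data bits: 1⊕1⊕0⊕0⊕1⊕1⊕0⊕1⊕0⊕0⊕1⊕1⊕1⊕0⊕0⊕1⊕1 = 0
Parity bit = 0 (so all 18 bits XOR to 0).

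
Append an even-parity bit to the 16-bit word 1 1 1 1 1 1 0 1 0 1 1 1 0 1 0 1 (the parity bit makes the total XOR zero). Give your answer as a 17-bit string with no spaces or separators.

XOR of the 16 data bits: 1⊕1⊕1⊕1⊕1⊕1⊕0⊕1⊕0⊕1⊕1⊕1⊕0⊕1⊕0⊕1 = 0
Parity bit = 0 (so all 17 bits XOR to 0).

11111101011101010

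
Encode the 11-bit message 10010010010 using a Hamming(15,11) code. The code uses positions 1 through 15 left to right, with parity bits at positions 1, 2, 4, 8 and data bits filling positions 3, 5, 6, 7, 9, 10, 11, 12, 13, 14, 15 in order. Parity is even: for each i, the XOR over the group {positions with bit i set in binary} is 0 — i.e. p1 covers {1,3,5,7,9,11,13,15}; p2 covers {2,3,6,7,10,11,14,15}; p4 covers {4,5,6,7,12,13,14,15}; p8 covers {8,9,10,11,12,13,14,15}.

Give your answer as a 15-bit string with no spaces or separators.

101000100010010

Place data at non-parity positions: p1 p2 1 p4 0 0 1 p8 0 0 1 0 0 1 0
p1 (pos 1,3,5,7,9,11,13,15): XOR of data positions = 1⊕0⊕1⊕0⊕1⊕0⊕0 = 1
p2 (pos 2,3,6,7,10,11,14,15): XOR of data positions = 1⊕0⊕1⊕0⊕1⊕1⊕0 = 0
p4 (pos 4,5,6,7,12,13,14,15): XOR of data positions = 0⊕0⊕1⊕0⊕0⊕1⊕0 = 0
p8 (pos 8,9,10,11,12,13,14,15): XOR of data positions = 0⊕0⊕1⊕0⊕0⊕1⊕0 = 0
Codeword: 101000100010010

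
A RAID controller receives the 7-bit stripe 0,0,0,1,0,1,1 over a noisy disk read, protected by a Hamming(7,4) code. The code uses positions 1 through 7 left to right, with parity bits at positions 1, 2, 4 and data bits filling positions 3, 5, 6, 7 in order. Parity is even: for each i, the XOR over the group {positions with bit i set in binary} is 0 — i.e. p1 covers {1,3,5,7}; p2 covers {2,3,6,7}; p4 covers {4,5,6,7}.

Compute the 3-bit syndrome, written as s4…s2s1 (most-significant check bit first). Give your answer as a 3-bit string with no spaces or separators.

101

s1 (pos 1,3,5,7): 0⊕0⊕0⊕1 = 1
s2 (pos 2,3,6,7): 0⊕0⊕1⊕1 = 0
s4 (pos 4,5,6,7): 1⊕0⊕1⊕1 = 1
Syndrome s4…s1 = 101 → error at position 5.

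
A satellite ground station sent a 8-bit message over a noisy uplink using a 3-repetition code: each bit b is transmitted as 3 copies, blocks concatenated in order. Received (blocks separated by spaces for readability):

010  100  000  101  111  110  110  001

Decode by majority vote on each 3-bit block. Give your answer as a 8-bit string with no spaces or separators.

Block 1 (010): 1 one → 0
Block 2 (100): 1 one → 0
Block 3 (000): 0 ones → 0
Block 4 (101): 2 ones → 1
Block 5 (111): 3 ones → 1
Block 6 (110): 2 ones → 1
Block 7 (110): 2 ones → 1
Block 8 (001): 1 one → 0

00011110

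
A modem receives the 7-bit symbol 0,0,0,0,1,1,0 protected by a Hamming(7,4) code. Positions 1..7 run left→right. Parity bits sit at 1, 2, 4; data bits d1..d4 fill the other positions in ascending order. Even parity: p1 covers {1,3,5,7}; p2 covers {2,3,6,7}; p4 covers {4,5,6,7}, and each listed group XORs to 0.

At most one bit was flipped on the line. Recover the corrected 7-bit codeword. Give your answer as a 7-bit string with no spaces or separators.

s1 (pos 1,3,5,7): 0⊕0⊕1⊕0 = 1
s2 (pos 2,3,6,7): 0⊕0⊕1⊕0 = 1
s4 (pos 4,5,6,7): 0⊕1⊕1⊕0 = 0
Syndrome s4…s1 = 011 → error at position 3.
Flip position 3: 0000110 → 0010110

0010110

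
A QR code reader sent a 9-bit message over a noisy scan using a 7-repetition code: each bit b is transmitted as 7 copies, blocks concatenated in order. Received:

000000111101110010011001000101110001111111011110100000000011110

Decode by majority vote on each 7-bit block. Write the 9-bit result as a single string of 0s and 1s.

Block 1 (0000001): 1 one → 0
Block 2 (1110111): 6 ones → 1
Block 3 (0010011): 3 ones → 0
Block 4 (0010001): 2 ones → 0
Block 5 (0111000): 3 ones → 0
Block 6 (1111111): 7 ones → 1
Block 7 (0111101): 5 ones → 1
Block 8 (0000000): 0 ones → 0
Block 9 (0011110): 4 ones → 1

010001101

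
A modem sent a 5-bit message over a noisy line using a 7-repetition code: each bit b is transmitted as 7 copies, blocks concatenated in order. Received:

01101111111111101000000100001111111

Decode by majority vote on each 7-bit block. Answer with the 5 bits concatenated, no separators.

Block 1 (0110111): 5 ones → 1
Block 2 (1111111): 7 ones → 1
Block 3 (1010000): 2 ones → 0
Block 4 (0010000): 1 one → 0
Block 5 (1111111): 7 ones → 1

11001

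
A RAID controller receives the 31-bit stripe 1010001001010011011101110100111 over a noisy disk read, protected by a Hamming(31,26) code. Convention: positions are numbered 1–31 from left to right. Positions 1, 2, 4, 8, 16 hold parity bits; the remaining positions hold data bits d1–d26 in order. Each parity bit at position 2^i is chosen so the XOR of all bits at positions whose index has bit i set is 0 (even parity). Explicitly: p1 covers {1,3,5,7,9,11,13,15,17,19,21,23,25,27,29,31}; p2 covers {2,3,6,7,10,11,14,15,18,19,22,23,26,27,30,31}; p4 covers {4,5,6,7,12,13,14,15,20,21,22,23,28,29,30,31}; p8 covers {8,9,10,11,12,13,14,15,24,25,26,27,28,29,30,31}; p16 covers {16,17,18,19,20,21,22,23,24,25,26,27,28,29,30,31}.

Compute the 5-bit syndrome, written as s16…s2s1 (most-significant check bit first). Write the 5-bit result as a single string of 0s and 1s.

s1 (pos 1,3,5,7,9,11,13,15,17,19,21,23,25,27,29,31): 1⊕1⊕0⊕1⊕0⊕0⊕0⊕1⊕0⊕1⊕0⊕1⊕0⊕0⊕1⊕1 = 0
s2 (pos 2,3,6,7,10,11,14,15,18,19,22,23,26,27,30,31): 0⊕1⊕0⊕1⊕1⊕0⊕0⊕1⊕1⊕1⊕1⊕1⊕1⊕0⊕1⊕1 = 1
s4 (pos 4,5,6,7,12,13,14,15,20,21,22,23,28,29,30,31): 0⊕0⊕0⊕1⊕1⊕0⊕0⊕1⊕1⊕0⊕1⊕1⊕0⊕1⊕1⊕1 = 1
s8 (pos 8,9,10,11,12,13,14,15,24,25,26,27,28,29,30,31): 0⊕0⊕1⊕0⊕1⊕0⊕0⊕1⊕1⊕0⊕1⊕0⊕0⊕1⊕1⊕1 = 0
s16 (pos 16,17,18,19,20,21,22,23,24,25,26,27,28,29,30,31): 1⊕0⊕1⊕1⊕1⊕0⊕1⊕1⊕1⊕0⊕1⊕0⊕0⊕1⊕1⊕1 = 1
Syndrome s16…s1 = 10110 → error at position 22.

10110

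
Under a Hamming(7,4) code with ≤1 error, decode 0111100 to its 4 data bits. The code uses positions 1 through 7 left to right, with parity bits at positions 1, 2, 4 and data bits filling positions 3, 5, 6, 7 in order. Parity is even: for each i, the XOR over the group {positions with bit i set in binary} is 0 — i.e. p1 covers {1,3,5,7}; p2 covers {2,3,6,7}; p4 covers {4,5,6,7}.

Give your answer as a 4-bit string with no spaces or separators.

s1 (pos 1,3,5,7): 0⊕1⊕1⊕0 = 0
s2 (pos 2,3,6,7): 1⊕1⊕0⊕0 = 0
s4 (pos 4,5,6,7): 1⊕1⊕0⊕0 = 0
Syndrome s4…s1 = 000 → no error.
Read data bits from positions 3,5,6,7: 1100

1100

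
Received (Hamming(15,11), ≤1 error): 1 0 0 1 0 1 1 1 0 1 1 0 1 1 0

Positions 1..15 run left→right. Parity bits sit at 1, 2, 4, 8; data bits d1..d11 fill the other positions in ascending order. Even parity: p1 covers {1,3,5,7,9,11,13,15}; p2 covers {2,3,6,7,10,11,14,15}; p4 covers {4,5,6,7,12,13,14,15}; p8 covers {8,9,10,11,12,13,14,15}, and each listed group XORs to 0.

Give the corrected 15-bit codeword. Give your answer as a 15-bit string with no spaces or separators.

s1 (pos 1,3,5,7,9,11,13,15): 1⊕0⊕0⊕1⊕0⊕1⊕1⊕0 = 0
s2 (pos 2,3,6,7,10,11,14,15): 0⊕0⊕1⊕1⊕1⊕1⊕1⊕0 = 1
s4 (pos 4,5,6,7,12,13,14,15): 1⊕0⊕1⊕1⊕0⊕1⊕1⊕0 = 1
s8 (pos 8,9,10,11,12,13,14,15): 1⊕0⊕1⊕1⊕0⊕1⊕1⊕0 = 1
Syndrome s8…s1 = 1110 → error at position 14.
Flip position 14: 100101110110110 → 100101110110100

100101110110100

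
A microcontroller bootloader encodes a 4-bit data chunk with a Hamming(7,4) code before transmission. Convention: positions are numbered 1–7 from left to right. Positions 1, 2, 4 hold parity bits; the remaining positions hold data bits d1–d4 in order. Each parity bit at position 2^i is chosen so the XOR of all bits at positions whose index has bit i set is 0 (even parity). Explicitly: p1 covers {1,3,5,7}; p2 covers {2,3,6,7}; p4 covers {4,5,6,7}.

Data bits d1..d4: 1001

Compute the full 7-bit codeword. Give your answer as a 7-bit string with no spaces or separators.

Place data at non-parity positions: p1 p2 1 p4 0 0 1
p1 (pos 1,3,5,7): XOR of data positions = 1⊕0⊕1 = 0
p2 (pos 2,3,6,7): XOR of data positions = 1⊕0⊕1 = 0
p4 (pos 4,5,6,7): XOR of data positions = 0⊕0⊕1 = 1
Codeword: 0011001

0011001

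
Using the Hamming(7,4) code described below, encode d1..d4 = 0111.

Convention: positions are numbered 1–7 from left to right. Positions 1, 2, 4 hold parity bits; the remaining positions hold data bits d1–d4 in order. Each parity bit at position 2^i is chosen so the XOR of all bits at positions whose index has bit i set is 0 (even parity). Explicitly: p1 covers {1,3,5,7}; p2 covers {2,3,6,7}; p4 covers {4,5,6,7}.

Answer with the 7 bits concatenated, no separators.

0001111

Place data at non-parity positions: p1 p2 0 p4 1 1 1
p1 (pos 1,3,5,7): XOR of data positions = 0⊕1⊕1 = 0
p2 (pos 2,3,6,7): XOR of data positions = 0⊕1⊕1 = 0
p4 (pos 4,5,6,7): XOR of data positions = 1⊕1⊕1 = 1
Codeword: 0001111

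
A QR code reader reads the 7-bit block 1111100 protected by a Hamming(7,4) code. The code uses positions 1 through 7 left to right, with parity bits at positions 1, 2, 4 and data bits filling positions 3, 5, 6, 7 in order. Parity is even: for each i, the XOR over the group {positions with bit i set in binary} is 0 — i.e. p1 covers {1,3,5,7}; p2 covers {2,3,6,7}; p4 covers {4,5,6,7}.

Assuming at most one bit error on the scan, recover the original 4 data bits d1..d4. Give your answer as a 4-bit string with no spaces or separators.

1100

s1 (pos 1,3,5,7): 1⊕1⊕1⊕0 = 1
s2 (pos 2,3,6,7): 1⊕1⊕0⊕0 = 0
s4 (pos 4,5,6,7): 1⊕1⊕0⊕0 = 0
Syndrome s4…s1 = 001 → error at position 1.
Flip position 1: 1111100 → 0111100
Read data bits from positions 3,5,6,7: 1100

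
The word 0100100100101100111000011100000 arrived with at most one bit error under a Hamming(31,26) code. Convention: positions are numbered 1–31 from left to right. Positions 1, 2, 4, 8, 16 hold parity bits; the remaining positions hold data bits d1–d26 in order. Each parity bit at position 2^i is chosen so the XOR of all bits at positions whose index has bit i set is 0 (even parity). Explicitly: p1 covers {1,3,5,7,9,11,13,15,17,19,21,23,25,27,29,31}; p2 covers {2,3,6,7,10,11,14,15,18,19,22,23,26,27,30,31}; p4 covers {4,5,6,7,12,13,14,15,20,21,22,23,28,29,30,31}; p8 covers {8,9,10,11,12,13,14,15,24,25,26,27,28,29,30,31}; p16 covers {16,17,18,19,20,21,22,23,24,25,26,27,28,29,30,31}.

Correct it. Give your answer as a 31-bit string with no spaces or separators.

s1 (pos 1,3,5,7,9,11,13,15,17,19,21,23,25,27,29,31): 0⊕0⊕1⊕0⊕0⊕1⊕1⊕0⊕1⊕1⊕0⊕0⊕1⊕0⊕0⊕0 = 0
s2 (pos 2,3,6,7,10,11,14,15,18,19,22,23,26,27,30,31): 1⊕0⊕0⊕0⊕0⊕1⊕1⊕0⊕1⊕1⊕0⊕0⊕1⊕0⊕0⊕0 = 0
s4 (pos 4,5,6,7,12,13,14,15,20,21,22,23,28,29,30,31): 0⊕1⊕0⊕0⊕0⊕1⊕1⊕0⊕0⊕0⊕0⊕0⊕0⊕0⊕0⊕0 = 1
s8 (pos 8,9,10,11,12,13,14,15,24,25,26,27,28,29,30,31): 1⊕0⊕0⊕1⊕0⊕1⊕1⊕0⊕1⊕1⊕1⊕0⊕0⊕0⊕0⊕0 = 1
s16 (pos 16,17,18,19,20,21,22,23,24,25,26,27,28,29,30,31): 0⊕1⊕1⊕1⊕0⊕0⊕0⊕0⊕1⊕1⊕1⊕0⊕0⊕0⊕0⊕0 = 0
Syndrome s16…s1 = 01100 → error at position 12.
Flip position 12: 0100100100101100111000011100000 → 0100100100111100111000011100000

0100100100111100111000011100000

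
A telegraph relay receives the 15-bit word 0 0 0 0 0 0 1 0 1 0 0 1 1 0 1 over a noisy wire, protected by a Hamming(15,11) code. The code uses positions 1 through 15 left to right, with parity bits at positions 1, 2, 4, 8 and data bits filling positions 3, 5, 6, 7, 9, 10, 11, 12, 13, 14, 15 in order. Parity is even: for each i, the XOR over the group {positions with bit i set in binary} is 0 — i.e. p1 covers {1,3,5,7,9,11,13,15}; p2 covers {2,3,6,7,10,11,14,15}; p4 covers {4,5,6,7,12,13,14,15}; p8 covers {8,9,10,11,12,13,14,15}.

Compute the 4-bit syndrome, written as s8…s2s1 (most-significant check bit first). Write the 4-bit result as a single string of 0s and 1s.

0000

s1 (pos 1,3,5,7,9,11,13,15): 0⊕0⊕0⊕1⊕1⊕0⊕1⊕1 = 0
s2 (pos 2,3,6,7,10,11,14,15): 0⊕0⊕0⊕1⊕0⊕0⊕0⊕1 = 0
s4 (pos 4,5,6,7,12,13,14,15): 0⊕0⊕0⊕1⊕1⊕1⊕0⊕1 = 0
s8 (pos 8,9,10,11,12,13,14,15): 0⊕1⊕0⊕0⊕1⊕1⊕0⊕1 = 0
Syndrome s8…s1 = 0000 → no error.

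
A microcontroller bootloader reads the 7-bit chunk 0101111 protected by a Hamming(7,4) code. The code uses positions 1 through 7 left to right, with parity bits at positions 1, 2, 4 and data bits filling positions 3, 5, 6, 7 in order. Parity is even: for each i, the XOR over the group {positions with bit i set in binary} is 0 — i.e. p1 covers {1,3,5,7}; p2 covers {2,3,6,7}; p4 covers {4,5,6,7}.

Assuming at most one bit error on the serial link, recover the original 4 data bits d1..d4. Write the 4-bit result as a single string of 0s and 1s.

0111

s1 (pos 1,3,5,7): 0⊕0⊕1⊕1 = 0
s2 (pos 2,3,6,7): 1⊕0⊕1⊕1 = 1
s4 (pos 4,5,6,7): 1⊕1⊕1⊕1 = 0
Syndrome s4…s1 = 010 → error at position 2.
Flip position 2: 0101111 → 0001111
Read data bits from positions 3,5,6,7: 0111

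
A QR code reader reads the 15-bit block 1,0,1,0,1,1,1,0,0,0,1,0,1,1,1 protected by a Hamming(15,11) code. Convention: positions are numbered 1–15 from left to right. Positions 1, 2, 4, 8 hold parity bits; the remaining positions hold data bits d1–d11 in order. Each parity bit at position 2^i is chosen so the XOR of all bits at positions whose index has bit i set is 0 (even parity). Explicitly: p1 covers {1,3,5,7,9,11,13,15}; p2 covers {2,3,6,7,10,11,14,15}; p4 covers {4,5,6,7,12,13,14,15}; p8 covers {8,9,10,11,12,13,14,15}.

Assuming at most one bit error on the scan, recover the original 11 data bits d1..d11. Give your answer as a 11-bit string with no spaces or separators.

11110010111

s1 (pos 1,3,5,7,9,11,13,15): 1⊕1⊕1⊕1⊕0⊕1⊕1⊕1 = 1
s2 (pos 2,3,6,7,10,11,14,15): 0⊕1⊕1⊕1⊕0⊕1⊕1⊕1 = 0
s4 (pos 4,5,6,7,12,13,14,15): 0⊕1⊕1⊕1⊕0⊕1⊕1⊕1 = 0
s8 (pos 8,9,10,11,12,13,14,15): 0⊕0⊕0⊕1⊕0⊕1⊕1⊕1 = 0
Syndrome s8…s1 = 0001 → error at position 1.
Flip position 1: 101011100010111 → 001011100010111
Read data bits from positions 3,5,6,7,9,10,11,12,13,14,15: 11110010111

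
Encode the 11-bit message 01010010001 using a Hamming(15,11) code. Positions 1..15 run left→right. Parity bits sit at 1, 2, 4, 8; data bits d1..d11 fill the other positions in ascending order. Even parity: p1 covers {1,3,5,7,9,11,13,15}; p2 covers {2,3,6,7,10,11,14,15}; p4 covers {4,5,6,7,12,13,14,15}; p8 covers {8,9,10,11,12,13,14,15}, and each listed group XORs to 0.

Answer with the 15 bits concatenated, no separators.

010110100010001

Place data at non-parity positions: p1 p2 0 p4 1 0 1 p8 0 0 1 0 0 0 1
p1 (pos 1,3,5,7,9,11,13,15): XOR of data positions = 0⊕1⊕1⊕0⊕1⊕0⊕1 = 0
p2 (pos 2,3,6,7,10,11,14,15): XOR of data positions = 0⊕0⊕1⊕0⊕1⊕0⊕1 = 1
p4 (pos 4,5,6,7,12,13,14,15): XOR of data positions = 1⊕0⊕1⊕0⊕0⊕0⊕1 = 1
p8 (pos 8,9,10,11,12,13,14,15): XOR of data positions = 0⊕0⊕1⊕0⊕0⊕0⊕1 = 0
Codeword: 010110100010001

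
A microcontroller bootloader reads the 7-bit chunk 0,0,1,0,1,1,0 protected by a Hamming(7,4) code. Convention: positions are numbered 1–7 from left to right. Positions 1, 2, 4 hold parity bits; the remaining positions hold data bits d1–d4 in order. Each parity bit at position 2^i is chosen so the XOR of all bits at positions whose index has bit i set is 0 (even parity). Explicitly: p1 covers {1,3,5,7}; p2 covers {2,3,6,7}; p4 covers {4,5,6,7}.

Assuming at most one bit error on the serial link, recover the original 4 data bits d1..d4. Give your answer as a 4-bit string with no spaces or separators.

s1 (pos 1,3,5,7): 0⊕1⊕1⊕0 = 0
s2 (pos 2,3,6,7): 0⊕1⊕1⊕0 = 0
s4 (pos 4,5,6,7): 0⊕1⊕1⊕0 = 0
Syndrome s4…s1 = 000 → no error.
Read data bits from positions 3,5,6,7: 1110

1110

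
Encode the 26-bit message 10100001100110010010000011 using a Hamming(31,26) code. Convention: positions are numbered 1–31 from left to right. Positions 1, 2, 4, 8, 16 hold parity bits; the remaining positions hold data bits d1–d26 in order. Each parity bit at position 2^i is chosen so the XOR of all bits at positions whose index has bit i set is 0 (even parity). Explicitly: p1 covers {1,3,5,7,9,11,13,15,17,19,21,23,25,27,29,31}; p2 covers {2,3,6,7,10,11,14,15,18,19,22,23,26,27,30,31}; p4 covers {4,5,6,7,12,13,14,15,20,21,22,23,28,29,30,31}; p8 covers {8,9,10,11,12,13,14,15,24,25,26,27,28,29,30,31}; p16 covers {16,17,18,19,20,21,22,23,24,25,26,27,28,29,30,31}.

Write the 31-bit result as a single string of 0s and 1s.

Place data at non-parity positions: p1 p2 1 p4 0 1 0 p8 0 0 0 1 1 0 0 p16 1 1 0 0 1 0 0 1 0 0 0 0 0 1 1
p1 (pos 1,3,5,7,9,11,13,15,17,19,21,23,25,27,29,31): XOR of data positions = 1⊕0⊕0⊕0⊕0⊕1⊕0⊕1⊕0⊕1⊕0⊕0⊕0⊕0⊕1 = 1
p2 (pos 2,3,6,7,10,11,14,15,18,19,22,23,26,27,30,31): XOR of data positions = 1⊕1⊕0⊕0⊕0⊕0⊕0⊕1⊕0⊕0⊕0⊕0⊕0⊕1⊕1 = 1
p4 (pos 4,5,6,7,12,13,14,15,20,21,22,23,28,29,30,31): XOR of data positions = 0⊕1⊕0⊕1⊕1⊕0⊕0⊕0⊕1⊕0⊕0⊕0⊕0⊕1⊕1 = 0
p8 (pos 8,9,10,11,12,13,14,15,24,25,26,27,28,29,30,31): XOR of data positions = 0⊕0⊕0⊕1⊕1⊕0⊕0⊕1⊕0⊕0⊕0⊕0⊕0⊕1⊕1 = 1
p16 (pos 16,17,18,19,20,21,22,23,24,25,26,27,28,29,30,31): XOR of data positions = 1⊕1⊕0⊕0⊕1⊕0⊕0⊕1⊕0⊕0⊕0⊕0⊕0⊕1⊕1 = 0
Codeword: 1110010100011000110010010000011

1110010100011000110010010000011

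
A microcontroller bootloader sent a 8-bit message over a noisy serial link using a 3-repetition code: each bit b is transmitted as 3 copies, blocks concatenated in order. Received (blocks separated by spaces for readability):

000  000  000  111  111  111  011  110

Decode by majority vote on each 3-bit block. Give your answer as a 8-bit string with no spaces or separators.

00011111

Block 1 (000): 0 ones → 0
Block 2 (000): 0 ones → 0
Block 3 (000): 0 ones → 0
Block 4 (111): 3 ones → 1
Block 5 (111): 3 ones → 1
Block 6 (111): 3 ones → 1
Block 7 (011): 2 ones → 1
Block 8 (110): 2 ones → 1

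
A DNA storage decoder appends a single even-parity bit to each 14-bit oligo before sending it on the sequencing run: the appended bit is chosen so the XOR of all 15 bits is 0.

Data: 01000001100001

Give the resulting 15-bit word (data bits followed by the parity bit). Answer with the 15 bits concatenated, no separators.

010000011000010

XOR of the 14 data bits: 0⊕1⊕0⊕0⊕0⊕0⊕0⊕1⊕1⊕0⊕0⊕0⊕0⊕1 = 0
Parity bit = 0 (so all 15 bits XOR to 0).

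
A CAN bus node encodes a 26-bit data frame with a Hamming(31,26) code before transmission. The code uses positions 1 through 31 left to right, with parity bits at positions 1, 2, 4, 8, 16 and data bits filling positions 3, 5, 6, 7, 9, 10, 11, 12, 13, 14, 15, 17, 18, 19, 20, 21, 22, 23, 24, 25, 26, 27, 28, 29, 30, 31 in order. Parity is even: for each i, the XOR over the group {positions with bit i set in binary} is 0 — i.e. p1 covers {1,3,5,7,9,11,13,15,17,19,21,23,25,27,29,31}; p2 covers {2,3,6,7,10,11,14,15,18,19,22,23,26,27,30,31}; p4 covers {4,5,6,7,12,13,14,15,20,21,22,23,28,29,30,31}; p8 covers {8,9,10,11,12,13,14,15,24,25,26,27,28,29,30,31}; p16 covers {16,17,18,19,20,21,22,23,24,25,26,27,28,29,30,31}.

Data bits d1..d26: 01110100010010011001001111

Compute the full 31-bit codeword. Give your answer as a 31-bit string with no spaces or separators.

Place data at non-parity positions: p1 p2 0 p4 1 1 1 p8 0 1 0 0 0 1 0 p16 0 1 0 0 1 1 0 0 1 0 0 1 1 1 1
p1 (pos 1,3,5,7,9,11,13,15,17,19,21,23,25,27,29,31): XOR of data positions = 0⊕1⊕1⊕0⊕0⊕0⊕0⊕0⊕0⊕1⊕0⊕1⊕0⊕1⊕1 = 0
p2 (pos 2,3,6,7,10,11,14,15,18,19,22,23,26,27,30,31): XOR of data positions = 0⊕1⊕1⊕1⊕0⊕1⊕0⊕1⊕0⊕1⊕0⊕0⊕0⊕1⊕1 = 0
p4 (pos 4,5,6,7,12,13,14,15,20,21,22,23,28,29,30,31): XOR of data positions = 1⊕1⊕1⊕0⊕0⊕1⊕0⊕0⊕1⊕1⊕0⊕1⊕1⊕1⊕1 = 0
p8 (pos 8,9,10,11,12,13,14,15,24,25,26,27,28,29,30,31): XOR of data positions = 0⊕1⊕0⊕0⊕0⊕1⊕0⊕0⊕1⊕0⊕0⊕1⊕1⊕1⊕1 = 1
p16 (pos 16,17,18,19,20,21,22,23,24,25,26,27,28,29,30,31): XOR of data positions = 0⊕1⊕0⊕0⊕1⊕1⊕0⊕0⊕1⊕0⊕0⊕1⊕1⊕1⊕1 = 0
Codeword: 0000111101000100010011001001111

0000111101000100010011001001111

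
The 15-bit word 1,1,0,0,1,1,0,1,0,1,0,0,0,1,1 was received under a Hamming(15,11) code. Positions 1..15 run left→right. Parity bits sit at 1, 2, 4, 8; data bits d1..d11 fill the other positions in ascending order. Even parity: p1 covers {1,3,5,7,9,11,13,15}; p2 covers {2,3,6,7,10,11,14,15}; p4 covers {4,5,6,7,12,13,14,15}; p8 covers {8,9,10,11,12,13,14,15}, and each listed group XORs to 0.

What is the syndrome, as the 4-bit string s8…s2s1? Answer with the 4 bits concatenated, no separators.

s1 (pos 1,3,5,7,9,11,13,15): 1⊕0⊕1⊕0⊕0⊕0⊕0⊕1 = 1
s2 (pos 2,3,6,7,10,11,14,15): 1⊕0⊕1⊕0⊕1⊕0⊕1⊕1 = 1
s4 (pos 4,5,6,7,12,13,14,15): 0⊕1⊕1⊕0⊕0⊕0⊕1⊕1 = 0
s8 (pos 8,9,10,11,12,13,14,15): 1⊕0⊕1⊕0⊕0⊕0⊕1⊕1 = 0
Syndrome s8…s1 = 0011 → error at position 3.

0011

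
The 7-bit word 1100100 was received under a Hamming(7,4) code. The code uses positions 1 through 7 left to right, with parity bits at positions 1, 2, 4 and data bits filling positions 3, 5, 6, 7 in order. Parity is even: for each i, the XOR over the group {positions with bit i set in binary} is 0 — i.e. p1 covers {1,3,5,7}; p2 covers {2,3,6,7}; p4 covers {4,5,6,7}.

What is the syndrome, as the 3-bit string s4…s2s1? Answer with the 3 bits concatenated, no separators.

110

s1 (pos 1,3,5,7): 1⊕0⊕1⊕0 = 0
s2 (pos 2,3,6,7): 1⊕0⊕0⊕0 = 1
s4 (pos 4,5,6,7): 0⊕1⊕0⊕0 = 1
Syndrome s4…s1 = 110 → error at position 6.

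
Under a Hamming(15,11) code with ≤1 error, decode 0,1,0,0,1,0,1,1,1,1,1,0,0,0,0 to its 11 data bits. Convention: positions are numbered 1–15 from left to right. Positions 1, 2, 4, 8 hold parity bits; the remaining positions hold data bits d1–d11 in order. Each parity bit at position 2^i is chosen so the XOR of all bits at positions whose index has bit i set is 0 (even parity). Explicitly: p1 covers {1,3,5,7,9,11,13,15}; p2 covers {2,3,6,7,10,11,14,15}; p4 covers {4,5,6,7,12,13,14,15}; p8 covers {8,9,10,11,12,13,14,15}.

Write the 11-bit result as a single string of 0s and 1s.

01011110000

s1 (pos 1,3,5,7,9,11,13,15): 0⊕0⊕1⊕1⊕1⊕1⊕0⊕0 = 0
s2 (pos 2,3,6,7,10,11,14,15): 1⊕0⊕0⊕1⊕1⊕1⊕0⊕0 = 0
s4 (pos 4,5,6,7,12,13,14,15): 0⊕1⊕0⊕1⊕0⊕0⊕0⊕0 = 0
s8 (pos 8,9,10,11,12,13,14,15): 1⊕1⊕1⊕1⊕0⊕0⊕0⊕0 = 0
Syndrome s8…s1 = 0000 → no error.
Read data bits from positions 3,5,6,7,9,10,11,12,13,14,15: 01011110000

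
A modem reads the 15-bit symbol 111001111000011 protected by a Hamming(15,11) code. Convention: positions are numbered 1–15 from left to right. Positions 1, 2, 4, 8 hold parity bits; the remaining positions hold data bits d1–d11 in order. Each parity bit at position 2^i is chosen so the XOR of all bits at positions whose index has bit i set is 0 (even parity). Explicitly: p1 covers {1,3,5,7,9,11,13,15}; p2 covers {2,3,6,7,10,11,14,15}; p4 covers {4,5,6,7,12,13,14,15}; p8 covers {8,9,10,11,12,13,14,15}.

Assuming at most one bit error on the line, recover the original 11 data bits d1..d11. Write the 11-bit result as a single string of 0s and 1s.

10111000011

s1 (pos 1,3,5,7,9,11,13,15): 1⊕1⊕0⊕1⊕1⊕0⊕0⊕1 = 1
s2 (pos 2,3,6,7,10,11,14,15): 1⊕1⊕1⊕1⊕0⊕0⊕1⊕1 = 0
s4 (pos 4,5,6,7,12,13,14,15): 0⊕0⊕1⊕1⊕0⊕0⊕1⊕1 = 0
s8 (pos 8,9,10,11,12,13,14,15): 1⊕1⊕0⊕0⊕0⊕0⊕1⊕1 = 0
Syndrome s8…s1 = 0001 → error at position 1.
Flip position 1: 111001111000011 → 011001111000011
Read data bits from positions 3,5,6,7,9,10,11,12,13,14,15: 10111000011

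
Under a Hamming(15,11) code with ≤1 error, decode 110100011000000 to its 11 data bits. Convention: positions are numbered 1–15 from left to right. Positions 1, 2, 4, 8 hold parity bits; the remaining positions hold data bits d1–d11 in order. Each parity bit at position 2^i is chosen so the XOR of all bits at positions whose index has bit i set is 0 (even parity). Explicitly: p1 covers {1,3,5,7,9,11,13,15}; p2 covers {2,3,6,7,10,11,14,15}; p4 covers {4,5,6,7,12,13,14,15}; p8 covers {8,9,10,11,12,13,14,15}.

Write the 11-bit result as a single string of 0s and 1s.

00101000000

s1 (pos 1,3,5,7,9,11,13,15): 1⊕0⊕0⊕0⊕1⊕0⊕0⊕0 = 0
s2 (pos 2,3,6,7,10,11,14,15): 1⊕0⊕0⊕0⊕0⊕0⊕0⊕0 = 1
s4 (pos 4,5,6,7,12,13,14,15): 1⊕0⊕0⊕0⊕0⊕0⊕0⊕0 = 1
s8 (pos 8,9,10,11,12,13,14,15): 1⊕1⊕0⊕0⊕0⊕0⊕0⊕0 = 0
Syndrome s8…s1 = 0110 → error at position 6.
Flip position 6: 110100011000000 → 110101011000000
Read data bits from positions 3,5,6,7,9,10,11,12,13,14,15: 00101000000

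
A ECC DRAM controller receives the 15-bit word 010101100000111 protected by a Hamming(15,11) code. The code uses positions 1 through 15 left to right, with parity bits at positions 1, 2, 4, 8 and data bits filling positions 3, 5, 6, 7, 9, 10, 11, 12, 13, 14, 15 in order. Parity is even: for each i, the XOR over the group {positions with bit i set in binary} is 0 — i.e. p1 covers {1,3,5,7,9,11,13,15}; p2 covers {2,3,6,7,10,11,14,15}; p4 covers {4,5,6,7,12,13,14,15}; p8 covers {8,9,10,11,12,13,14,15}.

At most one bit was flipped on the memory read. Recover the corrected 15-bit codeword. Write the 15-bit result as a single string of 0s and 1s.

s1 (pos 1,3,5,7,9,11,13,15): 0⊕0⊕0⊕1⊕0⊕0⊕1⊕1 = 1
s2 (pos 2,3,6,7,10,11,14,15): 1⊕0⊕1⊕1⊕0⊕0⊕1⊕1 = 1
s4 (pos 4,5,6,7,12,13,14,15): 1⊕0⊕1⊕1⊕0⊕1⊕1⊕1 = 0
s8 (pos 8,9,10,11,12,13,14,15): 0⊕0⊕0⊕0⊕0⊕1⊕1⊕1 = 1
Syndrome s8…s1 = 1011 → error at position 11.
Flip position 11: 010101100000111 → 010101100010111

010101100010111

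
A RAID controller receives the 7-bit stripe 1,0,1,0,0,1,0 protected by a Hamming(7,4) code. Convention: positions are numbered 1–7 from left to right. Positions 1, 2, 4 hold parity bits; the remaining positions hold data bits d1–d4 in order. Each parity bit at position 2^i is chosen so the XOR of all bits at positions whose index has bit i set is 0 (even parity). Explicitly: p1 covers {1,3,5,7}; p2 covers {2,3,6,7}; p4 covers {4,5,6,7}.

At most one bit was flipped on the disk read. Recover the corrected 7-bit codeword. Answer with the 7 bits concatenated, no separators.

1011010

s1 (pos 1,3,5,7): 1⊕1⊕0⊕0 = 0
s2 (pos 2,3,6,7): 0⊕1⊕1⊕0 = 0
s4 (pos 4,5,6,7): 0⊕0⊕1⊕0 = 1
Syndrome s4…s1 = 100 → error at position 4.
Flip position 4: 1010010 → 1011010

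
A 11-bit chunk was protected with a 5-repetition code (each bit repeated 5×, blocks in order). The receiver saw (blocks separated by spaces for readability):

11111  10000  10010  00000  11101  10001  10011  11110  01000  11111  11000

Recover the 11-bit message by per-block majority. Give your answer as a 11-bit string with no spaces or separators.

10001011010

Block 1 (11111): 5 ones → 1
Block 2 (10000): 1 one → 0
Block 3 (10010): 2 ones → 0
Block 4 (00000): 0 ones → 0
Block 5 (11101): 4 ones → 1
Block 6 (10001): 2 ones → 0
Block 7 (10011): 3 ones → 1
Block 8 (11110): 4 ones → 1
Block 9 (01000): 1 one → 0
Block 10 (11111): 5 ones → 1
Block 11 (11000): 2 ones → 0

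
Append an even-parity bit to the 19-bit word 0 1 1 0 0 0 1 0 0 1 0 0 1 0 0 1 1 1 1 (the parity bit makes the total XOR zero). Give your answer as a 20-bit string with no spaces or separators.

01100010010010011111

XOR of the 19 data bits: 0⊕1⊕1⊕0⊕0⊕0⊕1⊕0⊕0⊕1⊕0⊕0⊕1⊕0⊕0⊕1⊕1⊕1⊕1 = 1
Parity bit = 1 (so all 20 bits XOR to 0).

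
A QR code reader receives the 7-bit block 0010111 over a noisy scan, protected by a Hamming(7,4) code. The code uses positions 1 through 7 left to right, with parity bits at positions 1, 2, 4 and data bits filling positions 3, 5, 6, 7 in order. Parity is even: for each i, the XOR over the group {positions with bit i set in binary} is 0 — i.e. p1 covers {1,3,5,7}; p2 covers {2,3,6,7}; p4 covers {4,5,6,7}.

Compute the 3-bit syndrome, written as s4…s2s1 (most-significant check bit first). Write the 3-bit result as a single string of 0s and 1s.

111

s1 (pos 1,3,5,7): 0⊕1⊕1⊕1 = 1
s2 (pos 2,3,6,7): 0⊕1⊕1⊕1 = 1
s4 (pos 4,5,6,7): 0⊕1⊕1⊕1 = 1
Syndrome s4…s1 = 111 → error at position 7.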